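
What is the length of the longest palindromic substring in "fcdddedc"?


Input: "fcdddedc"
Checking substrings for palindromes:
  [2:5] "ddd" (len 3) => palindrome
  [4:7] "ded" (len 3) => palindrome
  [2:4] "dd" (len 2) => palindrome
  [3:5] "dd" (len 2) => palindrome
Longest palindromic substring: "ddd" with length 3

3


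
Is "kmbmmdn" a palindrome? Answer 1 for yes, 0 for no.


Input: kmbmmdn
Reversed: ndmmbmk
  Compare pos 0 ('k') with pos 6 ('n'): MISMATCH
  Compare pos 1 ('m') with pos 5 ('d'): MISMATCH
  Compare pos 2 ('b') with pos 4 ('m'): MISMATCH
Result: not a palindrome

0


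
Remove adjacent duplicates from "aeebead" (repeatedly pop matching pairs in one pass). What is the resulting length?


Input: aeebead
Stack-based adjacent duplicate removal:
  Read 'a': push. Stack: a
  Read 'e': push. Stack: ae
  Read 'e': matches stack top 'e' => pop. Stack: a
  Read 'b': push. Stack: ab
  Read 'e': push. Stack: abe
  Read 'a': push. Stack: abea
  Read 'd': push. Stack: abead
Final stack: "abead" (length 5)

5


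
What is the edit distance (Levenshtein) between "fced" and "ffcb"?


Computing edit distance: "fced" -> "ffcb"
DP table:
           f    f    c    b
      0    1    2    3    4
  f   1    0    1    2    3
  c   2    1    1    1    2
  e   3    2    2    2    2
  d   4    3    3    3    3
Edit distance = dp[4][4] = 3

3


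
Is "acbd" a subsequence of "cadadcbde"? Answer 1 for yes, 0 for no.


Check if "acbd" is a subsequence of "cadadcbde"
Greedy scan:
  Position 0 ('c'): no match needed
  Position 1 ('a'): matches sub[0] = 'a'
  Position 2 ('d'): no match needed
  Position 3 ('a'): no match needed
  Position 4 ('d'): no match needed
  Position 5 ('c'): matches sub[1] = 'c'
  Position 6 ('b'): matches sub[2] = 'b'
  Position 7 ('d'): matches sub[3] = 'd'
  Position 8 ('e'): no match needed
All 4 characters matched => is a subsequence

1


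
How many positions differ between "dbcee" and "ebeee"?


Comparing "dbcee" and "ebeee" position by position:
  Position 0: 'd' vs 'e' => DIFFER
  Position 1: 'b' vs 'b' => same
  Position 2: 'c' vs 'e' => DIFFER
  Position 3: 'e' vs 'e' => same
  Position 4: 'e' vs 'e' => same
Positions that differ: 2

2


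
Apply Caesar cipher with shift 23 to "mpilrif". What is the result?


Caesar cipher: shift "mpilrif" by 23
  'm' (pos 12) + 23 = pos 9 = 'j'
  'p' (pos 15) + 23 = pos 12 = 'm'
  'i' (pos 8) + 23 = pos 5 = 'f'
  'l' (pos 11) + 23 = pos 8 = 'i'
  'r' (pos 17) + 23 = pos 14 = 'o'
  'i' (pos 8) + 23 = pos 5 = 'f'
  'f' (pos 5) + 23 = pos 2 = 'c'
Result: jmfiofc

jmfiofc


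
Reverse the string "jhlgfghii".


Input: jhlgfghii
Reading characters right to left:
  Position 8: 'i'
  Position 7: 'i'
  Position 6: 'h'
  Position 5: 'g'
  Position 4: 'f'
  Position 3: 'g'
  Position 2: 'l'
  Position 1: 'h'
  Position 0: 'j'
Reversed: iihgfglhj

iihgfglhj


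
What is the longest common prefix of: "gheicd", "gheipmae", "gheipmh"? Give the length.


Words: gheicd, gheipmae, gheipmh
  Position 0: all 'g' => match
  Position 1: all 'h' => match
  Position 2: all 'e' => match
  Position 3: all 'i' => match
  Position 4: ('c', 'p', 'p') => mismatch, stop
LCP = "ghei" (length 4)

4


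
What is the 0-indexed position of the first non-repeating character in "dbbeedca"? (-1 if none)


Input: dbbeedca
Character frequencies:
  'a': 1
  'b': 2
  'c': 1
  'd': 2
  'e': 2
Scanning left to right for freq == 1:
  Position 0 ('d'): freq=2, skip
  Position 1 ('b'): freq=2, skip
  Position 2 ('b'): freq=2, skip
  Position 3 ('e'): freq=2, skip
  Position 4 ('e'): freq=2, skip
  Position 5 ('d'): freq=2, skip
  Position 6 ('c'): unique! => answer = 6

6


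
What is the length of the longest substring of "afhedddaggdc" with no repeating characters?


Input: "afhedddaggdc"
Sliding window (track last position of each char):
  Position 0 ('a'): window [0,0] length 1 -- new best
  Position 1 ('f'): window [0,1] length 2 -- new best
  Position 2 ('h'): window [0,2] length 3 -- new best
  Position 3 ('e'): window [0,3] length 4 -- new best
  Position 4 ('d'): window [0,4] length 5 -- new best
  Position 5 ('d'): repeat (last at 4), move window start to 5
  Position 5 ('d'): window [5,5] length 1
  Position 6 ('d'): repeat (last at 5), move window start to 6
  Position 6 ('d'): window [6,6] length 1
  Position 7 ('a'): window [6,7] length 2
  Position 8 ('g'): window [6,8] length 3
  Position 9 ('g'): repeat (last at 8), move window start to 9
  Position 9 ('g'): window [9,9] length 1
  Position 10 ('d'): window [9,10] length 2
  Position 11 ('c'): window [9,11] length 3
Longest substring with no repeats: "afhed" with length 5

5


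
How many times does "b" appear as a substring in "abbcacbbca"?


Searching for "b" in "abbcacbbca"
Scanning each position:
  Position 0: "a" => no
  Position 1: "b" => MATCH
  Position 2: "b" => MATCH
  Position 3: "c" => no
  Position 4: "a" => no
  Position 5: "c" => no
  Position 6: "b" => MATCH
  Position 7: "b" => MATCH
  Position 8: "c" => no
  Position 9: "a" => no
Total occurrences: 4

4


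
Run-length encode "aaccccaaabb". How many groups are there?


Input: aaccccaaabb
Scanning for consecutive runs:
  Group 1: 'a' x 2 (positions 0-1)
  Group 2: 'c' x 4 (positions 2-5)
  Group 3: 'a' x 3 (positions 6-8)
  Group 4: 'b' x 2 (positions 9-10)
Total groups: 4

4


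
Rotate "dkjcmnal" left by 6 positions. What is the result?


Input: "dkjcmnal", rotate left by 6
First 6 characters: "dkjcmn"
Remaining characters: "al"
Concatenate remaining + first: "al" + "dkjcmn" = "aldkjcmn"

aldkjcmn


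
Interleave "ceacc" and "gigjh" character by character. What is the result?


Interleaving "ceacc" and "gigjh":
  Position 0: 'c' from first, 'g' from second => "cg"
  Position 1: 'e' from first, 'i' from second => "ei"
  Position 2: 'a' from first, 'g' from second => "ag"
  Position 3: 'c' from first, 'j' from second => "cj"
  Position 4: 'c' from first, 'h' from second => "ch"
Result: cgeiagcjch

cgeiagcjch


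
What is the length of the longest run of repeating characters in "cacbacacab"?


Input: "cacbacacab"
Scanning for longest run:
  Position 1 ('a'): new char, reset run to 1
  Position 2 ('c'): new char, reset run to 1
  Position 3 ('b'): new char, reset run to 1
  Position 4 ('a'): new char, reset run to 1
  Position 5 ('c'): new char, reset run to 1
  Position 6 ('a'): new char, reset run to 1
  Position 7 ('c'): new char, reset run to 1
  Position 8 ('a'): new char, reset run to 1
  Position 9 ('b'): new char, reset run to 1
Longest run: 'c' with length 1

1


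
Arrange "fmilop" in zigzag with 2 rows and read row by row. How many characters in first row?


Zigzag "fmilop" into 2 rows:
Placing characters:
  'f' => row 0
  'm' => row 1
  'i' => row 0
  'l' => row 1
  'o' => row 0
  'p' => row 1
Rows:
  Row 0: "fio"
  Row 1: "mlp"
First row length: 3

3


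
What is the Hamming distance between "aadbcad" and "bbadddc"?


Comparing "aadbcad" and "bbadddc" position by position:
  Position 0: 'a' vs 'b' => differ
  Position 1: 'a' vs 'b' => differ
  Position 2: 'd' vs 'a' => differ
  Position 3: 'b' vs 'd' => differ
  Position 4: 'c' vs 'd' => differ
  Position 5: 'a' vs 'd' => differ
  Position 6: 'd' vs 'c' => differ
Total differences (Hamming distance): 7

7


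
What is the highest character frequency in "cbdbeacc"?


Input: cbdbeacc
Character counts:
  'a': 1
  'b': 2
  'c': 3
  'd': 1
  'e': 1
Maximum frequency: 3

3


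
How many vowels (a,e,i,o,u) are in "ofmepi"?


Input: ofmepi
Checking each character:
  'o' at position 0: vowel (running total: 1)
  'f' at position 1: consonant
  'm' at position 2: consonant
  'e' at position 3: vowel (running total: 2)
  'p' at position 4: consonant
  'i' at position 5: vowel (running total: 3)
Total vowels: 3

3


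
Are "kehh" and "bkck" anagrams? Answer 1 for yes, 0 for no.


Strings: "kehh", "bkck"
Sorted first:  ehhk
Sorted second: bckk
Differ at position 0: 'e' vs 'b' => not anagrams

0


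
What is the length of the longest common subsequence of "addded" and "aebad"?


LCS of "addded" and "aebad"
DP table:
           a    e    b    a    d
      0    0    0    0    0    0
  a   0    1    1    1    1    1
  d   0    1    1    1    1    2
  d   0    1    1    1    1    2
  d   0    1    1    1    1    2
  e   0    1    2    2    2    2
  d   0    1    2    2    2    3
LCS length = dp[6][5] = 3

3


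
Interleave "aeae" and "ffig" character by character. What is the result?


Interleaving "aeae" and "ffig":
  Position 0: 'a' from first, 'f' from second => "af"
  Position 1: 'e' from first, 'f' from second => "ef"
  Position 2: 'a' from first, 'i' from second => "ai"
  Position 3: 'e' from first, 'g' from second => "eg"
Result: afefaieg

afefaieg


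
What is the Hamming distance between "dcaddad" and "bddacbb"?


Comparing "dcaddad" and "bddacbb" position by position:
  Position 0: 'd' vs 'b' => differ
  Position 1: 'c' vs 'd' => differ
  Position 2: 'a' vs 'd' => differ
  Position 3: 'd' vs 'a' => differ
  Position 4: 'd' vs 'c' => differ
  Position 5: 'a' vs 'b' => differ
  Position 6: 'd' vs 'b' => differ
Total differences (Hamming distance): 7

7


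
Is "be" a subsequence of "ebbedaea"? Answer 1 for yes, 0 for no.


Check if "be" is a subsequence of "ebbedaea"
Greedy scan:
  Position 0 ('e'): no match needed
  Position 1 ('b'): matches sub[0] = 'b'
  Position 2 ('b'): no match needed
  Position 3 ('e'): matches sub[1] = 'e'
  Position 4 ('d'): no match needed
  Position 5 ('a'): no match needed
  Position 6 ('e'): no match needed
  Position 7 ('a'): no match needed
All 2 characters matched => is a subsequence

1


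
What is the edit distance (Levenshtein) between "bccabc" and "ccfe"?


Computing edit distance: "bccabc" -> "ccfe"
DP table:
           c    c    f    e
      0    1    2    3    4
  b   1    1    2    3    4
  c   2    1    1    2    3
  c   3    2    1    2    3
  a   4    3    2    2    3
  b   5    4    3    3    3
  c   6    5    4    4    4
Edit distance = dp[6][4] = 4

4


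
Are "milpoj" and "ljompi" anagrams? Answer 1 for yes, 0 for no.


Strings: "milpoj", "ljompi"
Sorted first:  ijlmop
Sorted second: ijlmop
Sorted forms match => anagrams

1


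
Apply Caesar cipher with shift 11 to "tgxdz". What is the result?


Caesar cipher: shift "tgxdz" by 11
  't' (pos 19) + 11 = pos 4 = 'e'
  'g' (pos 6) + 11 = pos 17 = 'r'
  'x' (pos 23) + 11 = pos 8 = 'i'
  'd' (pos 3) + 11 = pos 14 = 'o'
  'z' (pos 25) + 11 = pos 10 = 'k'
Result: eriok

eriok


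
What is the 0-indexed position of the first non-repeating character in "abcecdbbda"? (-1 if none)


Input: abcecdbbda
Character frequencies:
  'a': 2
  'b': 3
  'c': 2
  'd': 2
  'e': 1
Scanning left to right for freq == 1:
  Position 0 ('a'): freq=2, skip
  Position 1 ('b'): freq=3, skip
  Position 2 ('c'): freq=2, skip
  Position 3 ('e'): unique! => answer = 3

3


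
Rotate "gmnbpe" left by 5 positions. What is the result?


Input: "gmnbpe", rotate left by 5
First 5 characters: "gmnbp"
Remaining characters: "e"
Concatenate remaining + first: "e" + "gmnbp" = "egmnbp"

egmnbp


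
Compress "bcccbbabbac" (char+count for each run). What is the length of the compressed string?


Input: bcccbbabbac
Runs:
  'b' x 1 => "b1"
  'c' x 3 => "c3"
  'b' x 2 => "b2"
  'a' x 1 => "a1"
  'b' x 2 => "b2"
  'a' x 1 => "a1"
  'c' x 1 => "c1"
Compressed: "b1c3b2a1b2a1c1"
Compressed length: 14

14


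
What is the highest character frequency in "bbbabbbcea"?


Input: bbbabbbcea
Character counts:
  'a': 2
  'b': 6
  'c': 1
  'e': 1
Maximum frequency: 6

6


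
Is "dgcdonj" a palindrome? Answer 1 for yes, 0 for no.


Input: dgcdonj
Reversed: jnodcgd
  Compare pos 0 ('d') with pos 6 ('j'): MISMATCH
  Compare pos 1 ('g') with pos 5 ('n'): MISMATCH
  Compare pos 2 ('c') with pos 4 ('o'): MISMATCH
Result: not a palindrome

0


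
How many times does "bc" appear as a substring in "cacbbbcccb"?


Searching for "bc" in "cacbbbcccb"
Scanning each position:
  Position 0: "ca" => no
  Position 1: "ac" => no
  Position 2: "cb" => no
  Position 3: "bb" => no
  Position 4: "bb" => no
  Position 5: "bc" => MATCH
  Position 6: "cc" => no
  Position 7: "cc" => no
  Position 8: "cb" => no
Total occurrences: 1

1


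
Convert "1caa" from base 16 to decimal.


Input: "1caa" in base 16
Positional expansion:
  Digit '1' (value 1) x 16^3 = 4096
  Digit 'c' (value 12) x 16^2 = 3072
  Digit 'a' (value 10) x 16^1 = 160
  Digit 'a' (value 10) x 16^0 = 10
Sum = 7338

7338


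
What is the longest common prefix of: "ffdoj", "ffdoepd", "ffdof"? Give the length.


Words: ffdoj, ffdoepd, ffdof
  Position 0: all 'f' => match
  Position 1: all 'f' => match
  Position 2: all 'd' => match
  Position 3: all 'o' => match
  Position 4: ('j', 'e', 'f') => mismatch, stop
LCP = "ffdo" (length 4)

4


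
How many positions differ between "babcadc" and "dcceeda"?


Comparing "babcadc" and "dcceeda" position by position:
  Position 0: 'b' vs 'd' => DIFFER
  Position 1: 'a' vs 'c' => DIFFER
  Position 2: 'b' vs 'c' => DIFFER
  Position 3: 'c' vs 'e' => DIFFER
  Position 4: 'a' vs 'e' => DIFFER
  Position 5: 'd' vs 'd' => same
  Position 6: 'c' vs 'a' => DIFFER
Positions that differ: 6

6


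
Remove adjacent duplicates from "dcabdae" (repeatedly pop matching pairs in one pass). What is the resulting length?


Input: dcabdae
Stack-based adjacent duplicate removal:
  Read 'd': push. Stack: d
  Read 'c': push. Stack: dc
  Read 'a': push. Stack: dca
  Read 'b': push. Stack: dcab
  Read 'd': push. Stack: dcabd
  Read 'a': push. Stack: dcabda
  Read 'e': push. Stack: dcabdae
Final stack: "dcabdae" (length 7)

7


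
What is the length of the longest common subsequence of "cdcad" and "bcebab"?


LCS of "cdcad" and "bcebab"
DP table:
           b    c    e    b    a    b
      0    0    0    0    0    0    0
  c   0    0    1    1    1    1    1
  d   0    0    1    1    1    1    1
  c   0    0    1    1    1    1    1
  a   0    0    1    1    1    2    2
  d   0    0    1    1    1    2    2
LCS length = dp[5][6] = 2

2


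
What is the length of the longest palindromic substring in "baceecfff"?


Input: "baceecfff"
Checking substrings for palindromes:
  [2:6] "ceec" (len 4) => palindrome
  [6:9] "fff" (len 3) => palindrome
  [3:5] "ee" (len 2) => palindrome
  [6:8] "ff" (len 2) => palindrome
  [7:9] "ff" (len 2) => palindrome
Longest palindromic substring: "ceec" with length 4

4


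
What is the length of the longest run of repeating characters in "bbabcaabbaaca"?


Input: "bbabcaabbaaca"
Scanning for longest run:
  Position 1 ('b'): continues run of 'b', length=2
  Position 2 ('a'): new char, reset run to 1
  Position 3 ('b'): new char, reset run to 1
  Position 4 ('c'): new char, reset run to 1
  Position 5 ('a'): new char, reset run to 1
  Position 6 ('a'): continues run of 'a', length=2
  Position 7 ('b'): new char, reset run to 1
  Position 8 ('b'): continues run of 'b', length=2
  Position 9 ('a'): new char, reset run to 1
  Position 10 ('a'): continues run of 'a', length=2
  Position 11 ('c'): new char, reset run to 1
  Position 12 ('a'): new char, reset run to 1
Longest run: 'b' with length 2

2


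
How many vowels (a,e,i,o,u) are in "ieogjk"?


Input: ieogjk
Checking each character:
  'i' at position 0: vowel (running total: 1)
  'e' at position 1: vowel (running total: 2)
  'o' at position 2: vowel (running total: 3)
  'g' at position 3: consonant
  'j' at position 4: consonant
  'k' at position 5: consonant
Total vowels: 3

3


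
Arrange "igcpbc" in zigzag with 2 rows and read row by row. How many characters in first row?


Zigzag "igcpbc" into 2 rows:
Placing characters:
  'i' => row 0
  'g' => row 1
  'c' => row 0
  'p' => row 1
  'b' => row 0
  'c' => row 1
Rows:
  Row 0: "icb"
  Row 1: "gpc"
First row length: 3

3


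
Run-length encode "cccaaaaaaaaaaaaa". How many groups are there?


Input: cccaaaaaaaaaaaaa
Scanning for consecutive runs:
  Group 1: 'c' x 3 (positions 0-2)
  Group 2: 'a' x 13 (positions 3-15)
Total groups: 2

2


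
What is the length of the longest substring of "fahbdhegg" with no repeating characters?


Input: "fahbdhegg"
Sliding window (track last position of each char):
  Position 0 ('f'): window [0,0] length 1 -- new best
  Position 1 ('a'): window [0,1] length 2 -- new best
  Position 2 ('h'): window [0,2] length 3 -- new best
  Position 3 ('b'): window [0,3] length 4 -- new best
  Position 4 ('d'): window [0,4] length 5 -- new best
  Position 5 ('h'): repeat (last at 2), move window start to 3
  Position 5 ('h'): window [3,5] length 3
  Position 6 ('e'): window [3,6] length 4
  Position 7 ('g'): window [3,7] length 5
  Position 8 ('g'): repeat (last at 7), move window start to 8
  Position 8 ('g'): window [8,8] length 1
Longest substring with no repeats: "fahbd" with length 5

5


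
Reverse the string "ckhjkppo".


Input: ckhjkppo
Reading characters right to left:
  Position 7: 'o'
  Position 6: 'p'
  Position 5: 'p'
  Position 4: 'k'
  Position 3: 'j'
  Position 2: 'h'
  Position 1: 'k'
  Position 0: 'c'
Reversed: oppkjhkc

oppkjhkc


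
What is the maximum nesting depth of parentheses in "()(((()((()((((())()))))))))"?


Input: "()(((()((()((((())()))))))))"
Tracking depth:
  Position 0 '(': depth becomes 1
  Position 1 ')': depth becomes 0
  Position 2 '(': depth becomes 1
  Position 3 '(': depth becomes 2
  Position 4 '(': depth becomes 3
  Position 5 '(': depth becomes 4
  Position 6 ')': depth becomes 3
  Position 7 '(': depth becomes 4
  Position 8 '(': depth becomes 5
  Position 9 '(': depth becomes 6
  Position 10 ')': depth becomes 5
  Position 11 '(': depth becomes 6
  Position 12 '(': depth becomes 7
  Position 13 '(': depth becomes 8
  Position 14 '(': depth becomes 9
  Position 15 '(': depth becomes 10
  Position 16 ')': depth becomes 9
  Position 17 ')': depth becomes 8
  Position 18 '(': depth becomes 9
  Position 19 ')': depth becomes 8
  Position 20 ')': depth becomes 7
  Position 21 ')': depth becomes 6
  Position 22 ')': depth becomes 5
  Position 23 ')': depth becomes 4
  Position 24 ')': depth becomes 3
  Position 25 ')': depth becomes 2
  Position 26 ')': depth becomes 1
  Position 27 ')': depth becomes 0
Maximum depth reached: 10

10


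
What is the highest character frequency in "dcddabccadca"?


Input: dcddabccadca
Character counts:
  'a': 3
  'b': 1
  'c': 4
  'd': 4
Maximum frequency: 4

4


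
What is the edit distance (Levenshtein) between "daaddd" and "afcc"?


Computing edit distance: "daaddd" -> "afcc"
DP table:
           a    f    c    c
      0    1    2    3    4
  d   1    1    2    3    4
  a   2    1    2    3    4
  a   3    2    2    3    4
  d   4    3    3    3    4
  d   5    4    4    4    4
  d   6    5    5    5    5
Edit distance = dp[6][4] = 5

5


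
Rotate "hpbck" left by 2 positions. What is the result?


Input: "hpbck", rotate left by 2
First 2 characters: "hp"
Remaining characters: "bck"
Concatenate remaining + first: "bck" + "hp" = "bckhp"

bckhp


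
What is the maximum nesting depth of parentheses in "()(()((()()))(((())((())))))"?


Input: "()(()((()()))(((())((())))))"
Tracking depth:
  Position 0 '(': depth becomes 1
  Position 1 ')': depth becomes 0
  Position 2 '(': depth becomes 1
  Position 3 '(': depth becomes 2
  Position 4 ')': depth becomes 1
  Position 5 '(': depth becomes 2
  Position 6 '(': depth becomes 3
  Position 7 '(': depth becomes 4
  Position 8 ')': depth becomes 3
  Position 9 '(': depth becomes 4
  Position 10 ')': depth becomes 3
  Position 11 ')': depth becomes 2
  Position 12 ')': depth becomes 1
  Position 13 '(': depth becomes 2
  Position 14 '(': depth becomes 3
  Position 15 '(': depth becomes 4
  Position 16 '(': depth becomes 5
  Position 17 ')': depth becomes 4
  Position 18 ')': depth becomes 3
  Position 19 '(': depth becomes 4
  Position 20 '(': depth becomes 5
  Position 21 '(': depth becomes 6
  Position 22 ')': depth becomes 5
  Position 23 ')': depth becomes 4
  Position 24 ')': depth becomes 3
  Position 25 ')': depth becomes 2
  Position 26 ')': depth becomes 1
  Position 27 ')': depth becomes 0
Maximum depth reached: 6

6


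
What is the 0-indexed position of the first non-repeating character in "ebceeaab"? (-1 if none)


Input: ebceeaab
Character frequencies:
  'a': 2
  'b': 2
  'c': 1
  'e': 3
Scanning left to right for freq == 1:
  Position 0 ('e'): freq=3, skip
  Position 1 ('b'): freq=2, skip
  Position 2 ('c'): unique! => answer = 2

2


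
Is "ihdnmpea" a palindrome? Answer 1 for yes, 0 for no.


Input: ihdnmpea
Reversed: aepmndhi
  Compare pos 0 ('i') with pos 7 ('a'): MISMATCH
  Compare pos 1 ('h') with pos 6 ('e'): MISMATCH
  Compare pos 2 ('d') with pos 5 ('p'): MISMATCH
  Compare pos 3 ('n') with pos 4 ('m'): MISMATCH
Result: not a palindrome

0


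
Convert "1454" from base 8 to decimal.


Input: "1454" in base 8
Positional expansion:
  Digit '1' (value 1) x 8^3 = 512
  Digit '4' (value 4) x 8^2 = 256
  Digit '5' (value 5) x 8^1 = 40
  Digit '4' (value 4) x 8^0 = 4
Sum = 812

812


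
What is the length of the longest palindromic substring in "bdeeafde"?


Input: "bdeeafde"
Checking substrings for palindromes:
  [2:4] "ee" (len 2) => palindrome
Longest palindromic substring: "ee" with length 2

2


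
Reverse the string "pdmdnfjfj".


Input: pdmdnfjfj
Reading characters right to left:
  Position 8: 'j'
  Position 7: 'f'
  Position 6: 'j'
  Position 5: 'f'
  Position 4: 'n'
  Position 3: 'd'
  Position 2: 'm'
  Position 1: 'd'
  Position 0: 'p'
Reversed: jfjfndmdp

jfjfndmdp


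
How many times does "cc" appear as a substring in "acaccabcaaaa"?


Searching for "cc" in "acaccabcaaaa"
Scanning each position:
  Position 0: "ac" => no
  Position 1: "ca" => no
  Position 2: "ac" => no
  Position 3: "cc" => MATCH
  Position 4: "ca" => no
  Position 5: "ab" => no
  Position 6: "bc" => no
  Position 7: "ca" => no
  Position 8: "aa" => no
  Position 9: "aa" => no
  Position 10: "aa" => no
Total occurrences: 1

1


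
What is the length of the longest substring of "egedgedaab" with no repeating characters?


Input: "egedgedaab"
Sliding window (track last position of each char):
  Position 0 ('e'): window [0,0] length 1 -- new best
  Position 1 ('g'): window [0,1] length 2 -- new best
  Position 2 ('e'): repeat (last at 0), move window start to 1
  Position 2 ('e'): window [1,2] length 2
  Position 3 ('d'): window [1,3] length 3 -- new best
  Position 4 ('g'): repeat (last at 1), move window start to 2
  Position 4 ('g'): window [2,4] length 3
  Position 5 ('e'): repeat (last at 2), move window start to 3
  Position 5 ('e'): window [3,5] length 3
  Position 6 ('d'): repeat (last at 3), move window start to 4
  Position 6 ('d'): window [4,6] length 3
  Position 7 ('a'): window [4,7] length 4 -- new best
  Position 8 ('a'): repeat (last at 7), move window start to 8
  Position 8 ('a'): window [8,8] length 1
  Position 9 ('b'): window [8,9] length 2
Longest substring with no repeats: "geda" with length 4

4


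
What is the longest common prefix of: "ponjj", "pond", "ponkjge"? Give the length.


Words: ponjj, pond, ponkjge
  Position 0: all 'p' => match
  Position 1: all 'o' => match
  Position 2: all 'n' => match
  Position 3: ('j', 'd', 'k') => mismatch, stop
LCP = "pon" (length 3)

3


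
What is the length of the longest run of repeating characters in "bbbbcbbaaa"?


Input: "bbbbcbbaaa"
Scanning for longest run:
  Position 1 ('b'): continues run of 'b', length=2
  Position 2 ('b'): continues run of 'b', length=3
  Position 3 ('b'): continues run of 'b', length=4
  Position 4 ('c'): new char, reset run to 1
  Position 5 ('b'): new char, reset run to 1
  Position 6 ('b'): continues run of 'b', length=2
  Position 7 ('a'): new char, reset run to 1
  Position 8 ('a'): continues run of 'a', length=2
  Position 9 ('a'): continues run of 'a', length=3
Longest run: 'b' with length 4

4


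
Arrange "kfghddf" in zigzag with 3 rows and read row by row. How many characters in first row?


Zigzag "kfghddf" into 3 rows:
Placing characters:
  'k' => row 0
  'f' => row 1
  'g' => row 2
  'h' => row 1
  'd' => row 0
  'd' => row 1
  'f' => row 2
Rows:
  Row 0: "kd"
  Row 1: "fhd"
  Row 2: "gf"
First row length: 2

2


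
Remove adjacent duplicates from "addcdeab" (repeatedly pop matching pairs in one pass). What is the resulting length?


Input: addcdeab
Stack-based adjacent duplicate removal:
  Read 'a': push. Stack: a
  Read 'd': push. Stack: ad
  Read 'd': matches stack top 'd' => pop. Stack: a
  Read 'c': push. Stack: ac
  Read 'd': push. Stack: acd
  Read 'e': push. Stack: acde
  Read 'a': push. Stack: acdea
  Read 'b': push. Stack: acdeab
Final stack: "acdeab" (length 6)

6


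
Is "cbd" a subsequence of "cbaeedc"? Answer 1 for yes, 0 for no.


Check if "cbd" is a subsequence of "cbaeedc"
Greedy scan:
  Position 0 ('c'): matches sub[0] = 'c'
  Position 1 ('b'): matches sub[1] = 'b'
  Position 2 ('a'): no match needed
  Position 3 ('e'): no match needed
  Position 4 ('e'): no match needed
  Position 5 ('d'): matches sub[2] = 'd'
  Position 6 ('c'): no match needed
All 3 characters matched => is a subsequence

1


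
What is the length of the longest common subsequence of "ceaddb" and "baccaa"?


LCS of "ceaddb" and "baccaa"
DP table:
           b    a    c    c    a    a
      0    0    0    0    0    0    0
  c   0    0    0    1    1    1    1
  e   0    0    0    1    1    1    1
  a   0    0    1    1    1    2    2
  d   0    0    1    1    1    2    2
  d   0    0    1    1    1    2    2
  b   0    1    1    1    1    2    2
LCS length = dp[6][6] = 2

2


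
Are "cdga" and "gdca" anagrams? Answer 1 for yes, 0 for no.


Strings: "cdga", "gdca"
Sorted first:  acdg
Sorted second: acdg
Sorted forms match => anagrams

1


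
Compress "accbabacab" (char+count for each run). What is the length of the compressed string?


Input: accbabacab
Runs:
  'a' x 1 => "a1"
  'c' x 2 => "c2"
  'b' x 1 => "b1"
  'a' x 1 => "a1"
  'b' x 1 => "b1"
  'a' x 1 => "a1"
  'c' x 1 => "c1"
  'a' x 1 => "a1"
  'b' x 1 => "b1"
Compressed: "a1c2b1a1b1a1c1a1b1"
Compressed length: 18

18


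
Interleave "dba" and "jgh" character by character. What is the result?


Interleaving "dba" and "jgh":
  Position 0: 'd' from first, 'j' from second => "dj"
  Position 1: 'b' from first, 'g' from second => "bg"
  Position 2: 'a' from first, 'h' from second => "ah"
Result: djbgah

djbgah


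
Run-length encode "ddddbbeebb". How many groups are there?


Input: ddddbbeebb
Scanning for consecutive runs:
  Group 1: 'd' x 4 (positions 0-3)
  Group 2: 'b' x 2 (positions 4-5)
  Group 3: 'e' x 2 (positions 6-7)
  Group 4: 'b' x 2 (positions 8-9)
Total groups: 4

4


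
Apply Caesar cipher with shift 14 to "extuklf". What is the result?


Caesar cipher: shift "extuklf" by 14
  'e' (pos 4) + 14 = pos 18 = 's'
  'x' (pos 23) + 14 = pos 11 = 'l'
  't' (pos 19) + 14 = pos 7 = 'h'
  'u' (pos 20) + 14 = pos 8 = 'i'
  'k' (pos 10) + 14 = pos 24 = 'y'
  'l' (pos 11) + 14 = pos 25 = 'z'
  'f' (pos 5) + 14 = pos 19 = 't'
Result: slhiyzt

slhiyzt


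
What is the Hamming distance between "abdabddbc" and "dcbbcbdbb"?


Comparing "abdabddbc" and "dcbbcbdbb" position by position:
  Position 0: 'a' vs 'd' => differ
  Position 1: 'b' vs 'c' => differ
  Position 2: 'd' vs 'b' => differ
  Position 3: 'a' vs 'b' => differ
  Position 4: 'b' vs 'c' => differ
  Position 5: 'd' vs 'b' => differ
  Position 6: 'd' vs 'd' => same
  Position 7: 'b' vs 'b' => same
  Position 8: 'c' vs 'b' => differ
Total differences (Hamming distance): 7

7


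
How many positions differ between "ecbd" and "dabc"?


Comparing "ecbd" and "dabc" position by position:
  Position 0: 'e' vs 'd' => DIFFER
  Position 1: 'c' vs 'a' => DIFFER
  Position 2: 'b' vs 'b' => same
  Position 3: 'd' vs 'c' => DIFFER
Positions that differ: 3

3


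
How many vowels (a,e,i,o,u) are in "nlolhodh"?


Input: nlolhodh
Checking each character:
  'n' at position 0: consonant
  'l' at position 1: consonant
  'o' at position 2: vowel (running total: 1)
  'l' at position 3: consonant
  'h' at position 4: consonant
  'o' at position 5: vowel (running total: 2)
  'd' at position 6: consonant
  'h' at position 7: consonant
Total vowels: 2

2


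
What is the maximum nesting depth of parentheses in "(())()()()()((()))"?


Input: "(())()()()()((()))"
Tracking depth:
  Position 0 '(': depth becomes 1
  Position 1 '(': depth becomes 2
  Position 2 ')': depth becomes 1
  Position 3 ')': depth becomes 0
  Position 4 '(': depth becomes 1
  Position 5 ')': depth becomes 0
  Position 6 '(': depth becomes 1
  Position 7 ')': depth becomes 0
  Position 8 '(': depth becomes 1
  Position 9 ')': depth becomes 0
  Position 10 '(': depth becomes 1
  Position 11 ')': depth becomes 0
  Position 12 '(': depth becomes 1
  Position 13 '(': depth becomes 2
  Position 14 '(': depth becomes 3
  Position 15 ')': depth becomes 2
  Position 16 ')': depth becomes 1
  Position 17 ')': depth becomes 0
Maximum depth reached: 3

3


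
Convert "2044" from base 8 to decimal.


Input: "2044" in base 8
Positional expansion:
  Digit '2' (value 2) x 8^3 = 1024
  Digit '0' (value 0) x 8^2 = 0
  Digit '4' (value 4) x 8^1 = 32
  Digit '4' (value 4) x 8^0 = 4
Sum = 1060

1060


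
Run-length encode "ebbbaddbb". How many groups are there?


Input: ebbbaddbb
Scanning for consecutive runs:
  Group 1: 'e' x 1 (positions 0-0)
  Group 2: 'b' x 3 (positions 1-3)
  Group 3: 'a' x 1 (positions 4-4)
  Group 4: 'd' x 2 (positions 5-6)
  Group 5: 'b' x 2 (positions 7-8)
Total groups: 5

5


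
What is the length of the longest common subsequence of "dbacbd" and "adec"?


LCS of "dbacbd" and "adec"
DP table:
           a    d    e    c
      0    0    0    0    0
  d   0    0    1    1    1
  b   0    0    1    1    1
  a   0    1    1    1    1
  c   0    1    1    1    2
  b   0    1    1    1    2
  d   0    1    2    2    2
LCS length = dp[6][4] = 2

2


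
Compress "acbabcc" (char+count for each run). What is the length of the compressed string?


Input: acbabcc
Runs:
  'a' x 1 => "a1"
  'c' x 1 => "c1"
  'b' x 1 => "b1"
  'a' x 1 => "a1"
  'b' x 1 => "b1"
  'c' x 2 => "c2"
Compressed: "a1c1b1a1b1c2"
Compressed length: 12

12


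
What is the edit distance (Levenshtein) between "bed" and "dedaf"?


Computing edit distance: "bed" -> "dedaf"
DP table:
           d    e    d    a    f
      0    1    2    3    4    5
  b   1    1    2    3    4    5
  e   2    2    1    2    3    4
  d   3    2    2    1    2    3
Edit distance = dp[3][5] = 3

3


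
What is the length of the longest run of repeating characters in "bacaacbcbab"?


Input: "bacaacbcbab"
Scanning for longest run:
  Position 1 ('a'): new char, reset run to 1
  Position 2 ('c'): new char, reset run to 1
  Position 3 ('a'): new char, reset run to 1
  Position 4 ('a'): continues run of 'a', length=2
  Position 5 ('c'): new char, reset run to 1
  Position 6 ('b'): new char, reset run to 1
  Position 7 ('c'): new char, reset run to 1
  Position 8 ('b'): new char, reset run to 1
  Position 9 ('a'): new char, reset run to 1
  Position 10 ('b'): new char, reset run to 1
Longest run: 'a' with length 2

2


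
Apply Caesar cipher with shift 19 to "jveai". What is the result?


Caesar cipher: shift "jveai" by 19
  'j' (pos 9) + 19 = pos 2 = 'c'
  'v' (pos 21) + 19 = pos 14 = 'o'
  'e' (pos 4) + 19 = pos 23 = 'x'
  'a' (pos 0) + 19 = pos 19 = 't'
  'i' (pos 8) + 19 = pos 1 = 'b'
Result: coxtb

coxtb


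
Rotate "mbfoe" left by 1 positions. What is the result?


Input: "mbfoe", rotate left by 1
First 1 characters: "m"
Remaining characters: "bfoe"
Concatenate remaining + first: "bfoe" + "m" = "bfoem"

bfoem


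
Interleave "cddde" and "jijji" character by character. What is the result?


Interleaving "cddde" and "jijji":
  Position 0: 'c' from first, 'j' from second => "cj"
  Position 1: 'd' from first, 'i' from second => "di"
  Position 2: 'd' from first, 'j' from second => "dj"
  Position 3: 'd' from first, 'j' from second => "dj"
  Position 4: 'e' from first, 'i' from second => "ei"
Result: cjdidjdjei

cjdidjdjei


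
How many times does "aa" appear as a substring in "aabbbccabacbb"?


Searching for "aa" in "aabbbccabacbb"
Scanning each position:
  Position 0: "aa" => MATCH
  Position 1: "ab" => no
  Position 2: "bb" => no
  Position 3: "bb" => no
  Position 4: "bc" => no
  Position 5: "cc" => no
  Position 6: "ca" => no
  Position 7: "ab" => no
  Position 8: "ba" => no
  Position 9: "ac" => no
  Position 10: "cb" => no
  Position 11: "bb" => no
Total occurrences: 1

1


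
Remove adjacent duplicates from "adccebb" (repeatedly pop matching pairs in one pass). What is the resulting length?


Input: adccebb
Stack-based adjacent duplicate removal:
  Read 'a': push. Stack: a
  Read 'd': push. Stack: ad
  Read 'c': push. Stack: adc
  Read 'c': matches stack top 'c' => pop. Stack: ad
  Read 'e': push. Stack: ade
  Read 'b': push. Stack: adeb
  Read 'b': matches stack top 'b' => pop. Stack: ade
Final stack: "ade" (length 3)

3


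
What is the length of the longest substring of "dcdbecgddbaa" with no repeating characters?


Input: "dcdbecgddbaa"
Sliding window (track last position of each char):
  Position 0 ('d'): window [0,0] length 1 -- new best
  Position 1 ('c'): window [0,1] length 2 -- new best
  Position 2 ('d'): repeat (last at 0), move window start to 1
  Position 2 ('d'): window [1,2] length 2
  Position 3 ('b'): window [1,3] length 3 -- new best
  Position 4 ('e'): window [1,4] length 4 -- new best
  Position 5 ('c'): repeat (last at 1), move window start to 2
  Position 5 ('c'): window [2,5] length 4
  Position 6 ('g'): window [2,6] length 5 -- new best
  Position 7 ('d'): repeat (last at 2), move window start to 3
  Position 7 ('d'): window [3,7] length 5
  Position 8 ('d'): repeat (last at 7), move window start to 8
  Position 8 ('d'): window [8,8] length 1
  Position 9 ('b'): window [8,9] length 2
  Position 10 ('a'): window [8,10] length 3
  Position 11 ('a'): repeat (last at 10), move window start to 11
  Position 11 ('a'): window [11,11] length 1
Longest substring with no repeats: "dbecg" with length 5

5


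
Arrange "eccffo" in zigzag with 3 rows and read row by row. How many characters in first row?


Zigzag "eccffo" into 3 rows:
Placing characters:
  'e' => row 0
  'c' => row 1
  'c' => row 2
  'f' => row 1
  'f' => row 0
  'o' => row 1
Rows:
  Row 0: "ef"
  Row 1: "cfo"
  Row 2: "c"
First row length: 2

2


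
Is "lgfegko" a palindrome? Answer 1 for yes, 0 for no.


Input: lgfegko
Reversed: okgefgl
  Compare pos 0 ('l') with pos 6 ('o'): MISMATCH
  Compare pos 1 ('g') with pos 5 ('k'): MISMATCH
  Compare pos 2 ('f') with pos 4 ('g'): MISMATCH
Result: not a palindrome

0


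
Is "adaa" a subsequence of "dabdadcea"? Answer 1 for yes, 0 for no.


Check if "adaa" is a subsequence of "dabdadcea"
Greedy scan:
  Position 0 ('d'): no match needed
  Position 1 ('a'): matches sub[0] = 'a'
  Position 2 ('b'): no match needed
  Position 3 ('d'): matches sub[1] = 'd'
  Position 4 ('a'): matches sub[2] = 'a'
  Position 5 ('d'): no match needed
  Position 6 ('c'): no match needed
  Position 7 ('e'): no match needed
  Position 8 ('a'): matches sub[3] = 'a'
All 4 characters matched => is a subsequence

1


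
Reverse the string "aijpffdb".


Input: aijpffdb
Reading characters right to left:
  Position 7: 'b'
  Position 6: 'd'
  Position 5: 'f'
  Position 4: 'f'
  Position 3: 'p'
  Position 2: 'j'
  Position 1: 'i'
  Position 0: 'a'
Reversed: bdffpjia

bdffpjia


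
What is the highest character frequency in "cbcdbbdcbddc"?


Input: cbcdbbdcbddc
Character counts:
  'b': 4
  'c': 4
  'd': 4
Maximum frequency: 4

4


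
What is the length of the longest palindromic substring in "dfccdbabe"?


Input: "dfccdbabe"
Checking substrings for palindromes:
  [5:8] "bab" (len 3) => palindrome
  [2:4] "cc" (len 2) => palindrome
Longest palindromic substring: "bab" with length 3

3


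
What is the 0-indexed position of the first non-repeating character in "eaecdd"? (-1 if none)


Input: eaecdd
Character frequencies:
  'a': 1
  'c': 1
  'd': 2
  'e': 2
Scanning left to right for freq == 1:
  Position 0 ('e'): freq=2, skip
  Position 1 ('a'): unique! => answer = 1

1


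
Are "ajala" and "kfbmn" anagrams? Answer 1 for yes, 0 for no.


Strings: "ajala", "kfbmn"
Sorted first:  aaajl
Sorted second: bfkmn
Differ at position 0: 'a' vs 'b' => not anagrams

0


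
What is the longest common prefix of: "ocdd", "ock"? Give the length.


Words: ocdd, ock
  Position 0: all 'o' => match
  Position 1: all 'c' => match
  Position 2: ('d', 'k') => mismatch, stop
LCP = "oc" (length 2)

2


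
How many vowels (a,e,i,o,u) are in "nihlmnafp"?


Input: nihlmnafp
Checking each character:
  'n' at position 0: consonant
  'i' at position 1: vowel (running total: 1)
  'h' at position 2: consonant
  'l' at position 3: consonant
  'm' at position 4: consonant
  'n' at position 5: consonant
  'a' at position 6: vowel (running total: 2)
  'f' at position 7: consonant
  'p' at position 8: consonant
Total vowels: 2

2


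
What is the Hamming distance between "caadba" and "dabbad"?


Comparing "caadba" and "dabbad" position by position:
  Position 0: 'c' vs 'd' => differ
  Position 1: 'a' vs 'a' => same
  Position 2: 'a' vs 'b' => differ
  Position 3: 'd' vs 'b' => differ
  Position 4: 'b' vs 'a' => differ
  Position 5: 'a' vs 'd' => differ
Total differences (Hamming distance): 5

5


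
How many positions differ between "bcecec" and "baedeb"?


Comparing "bcecec" and "baedeb" position by position:
  Position 0: 'b' vs 'b' => same
  Position 1: 'c' vs 'a' => DIFFER
  Position 2: 'e' vs 'e' => same
  Position 3: 'c' vs 'd' => DIFFER
  Position 4: 'e' vs 'e' => same
  Position 5: 'c' vs 'b' => DIFFER
Positions that differ: 3

3


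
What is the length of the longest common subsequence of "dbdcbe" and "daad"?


LCS of "dbdcbe" and "daad"
DP table:
           d    a    a    d
      0    0    0    0    0
  d   0    1    1    1    1
  b   0    1    1    1    1
  d   0    1    1    1    2
  c   0    1    1    1    2
  b   0    1    1    1    2
  e   0    1    1    1    2
LCS length = dp[6][4] = 2

2


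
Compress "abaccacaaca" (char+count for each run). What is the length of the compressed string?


Input: abaccacaaca
Runs:
  'a' x 1 => "a1"
  'b' x 1 => "b1"
  'a' x 1 => "a1"
  'c' x 2 => "c2"
  'a' x 1 => "a1"
  'c' x 1 => "c1"
  'a' x 2 => "a2"
  'c' x 1 => "c1"
  'a' x 1 => "a1"
Compressed: "a1b1a1c2a1c1a2c1a1"
Compressed length: 18

18


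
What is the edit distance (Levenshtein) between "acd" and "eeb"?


Computing edit distance: "acd" -> "eeb"
DP table:
           e    e    b
      0    1    2    3
  a   1    1    2    3
  c   2    2    2    3
  d   3    3    3    3
Edit distance = dp[3][3] = 3

3


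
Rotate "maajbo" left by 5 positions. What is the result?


Input: "maajbo", rotate left by 5
First 5 characters: "maajb"
Remaining characters: "o"
Concatenate remaining + first: "o" + "maajb" = "omaajb"

omaajb


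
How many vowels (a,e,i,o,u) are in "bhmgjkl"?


Input: bhmgjkl
Checking each character:
  'b' at position 0: consonant
  'h' at position 1: consonant
  'm' at position 2: consonant
  'g' at position 3: consonant
  'j' at position 4: consonant
  'k' at position 5: consonant
  'l' at position 6: consonant
Total vowels: 0

0


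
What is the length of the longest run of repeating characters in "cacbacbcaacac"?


Input: "cacbacbcaacac"
Scanning for longest run:
  Position 1 ('a'): new char, reset run to 1
  Position 2 ('c'): new char, reset run to 1
  Position 3 ('b'): new char, reset run to 1
  Position 4 ('a'): new char, reset run to 1
  Position 5 ('c'): new char, reset run to 1
  Position 6 ('b'): new char, reset run to 1
  Position 7 ('c'): new char, reset run to 1
  Position 8 ('a'): new char, reset run to 1
  Position 9 ('a'): continues run of 'a', length=2
  Position 10 ('c'): new char, reset run to 1
  Position 11 ('a'): new char, reset run to 1
  Position 12 ('c'): new char, reset run to 1
Longest run: 'a' with length 2

2
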